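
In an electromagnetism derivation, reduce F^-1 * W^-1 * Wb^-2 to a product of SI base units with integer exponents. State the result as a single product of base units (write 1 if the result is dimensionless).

kg⁻²·m⁻⁴·s³

F = C/V (capacitance = charge per voltage),
    = A·s/(kg·m²·s⁻³·A⁻¹) (substituting C and V),
    = kg⁻¹·m⁻²·s⁴·A².
So F⁻¹ = kg·m²·s⁻⁴·A⁻².
W = J/s (power = energy per time),
    = kg·m²·s⁻³.
So W⁻¹ = kg⁻¹·m⁻²·s³.
Wb = V·s (flux: a volt is a weber per second),
    = kg·m²·s⁻²·A⁻¹.
So Wb⁻² = kg⁻²·m⁻⁴·s⁴·A².
Combining: F⁻¹·W⁻¹·Wb⁻² = (kg·m²·s⁻⁴·A⁻²) · (kg⁻¹·m⁻²·s³) · (kg⁻²·m⁻⁴·s⁴·A²) = kg⁻²·m⁻⁴·s³.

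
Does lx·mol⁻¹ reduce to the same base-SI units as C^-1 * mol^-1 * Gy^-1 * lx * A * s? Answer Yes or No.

No

Left side:
  lx = m⁻²·cd.
  Combining: lx·mol⁻¹ = (m⁻²·cd) · mol⁻¹ = m⁻²·mol⁻¹·cd.
Right side:
  C = s·A.
  So C⁻¹ = s⁻¹·A⁻¹.
  Gy = m²·s⁻².
  So Gy⁻¹ = m⁻²·s².
  lx = m⁻²·cd.
  Combining: C⁻¹·mol⁻¹·Gy⁻¹·lx·A·s = (s⁻¹·A⁻¹) · mol⁻¹ · (m⁻²·s²) · (m⁻²·cd) · A · s = m⁻⁴·s²·mol⁻¹·cd.
Left is m⁻²·mol⁻¹·cd; right is m⁻⁴·s²·mol⁻¹·cd — different.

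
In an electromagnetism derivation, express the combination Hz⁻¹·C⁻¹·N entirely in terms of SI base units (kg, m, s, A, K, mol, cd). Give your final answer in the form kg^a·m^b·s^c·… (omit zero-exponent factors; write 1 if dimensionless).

kg·m·s⁻²·A⁻¹

Hz = s⁻¹.
So Hz⁻¹ = s.
C = s·A.
So C⁻¹ = s⁻¹·A⁻¹.
N = kg·m·s⁻².
Combining: Hz⁻¹·C⁻¹·N = s · (s⁻¹·A⁻¹) · (kg·m·s⁻²) = kg·m·s⁻²·A⁻¹.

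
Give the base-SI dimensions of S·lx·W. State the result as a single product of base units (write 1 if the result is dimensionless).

m⁻²·A²·cd

S = kg⁻¹·m⁻²·s³·A².
lx = m⁻²·cd.
W = kg·m²·s⁻³.
Combining: S·lx·W = (kg⁻¹·m⁻²·s³·A²) · (m⁻²·cd) · (kg·m²·s⁻³) = m⁻²·A²·cd.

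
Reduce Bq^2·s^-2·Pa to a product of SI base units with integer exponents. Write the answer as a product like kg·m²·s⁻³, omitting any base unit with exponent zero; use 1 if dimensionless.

kg·m⁻¹·s⁻⁶

Bq = 1/s = s⁻¹ (activity is decays per second).
So Bq² = s⁻².
Pa = N/m² (pressure = force per area),
    = kg·m⁻¹·s⁻².
Combining: Bq²·s⁻²·Pa = s⁻² · s⁻² · (kg·m⁻¹·s⁻²) = kg·m⁻¹·s⁻⁶.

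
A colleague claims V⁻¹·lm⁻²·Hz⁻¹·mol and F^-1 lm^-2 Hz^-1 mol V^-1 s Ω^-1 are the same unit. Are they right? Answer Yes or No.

Left side:
  V = W/A (potential = power per current),
      = kg·m²·s⁻³·A⁻¹.
  So V⁻¹ = kg⁻¹·m⁻²·s³·A.
  lm = cd·sr = cd (luminous flux; sr is dimensionless).
  So lm⁻² = cd⁻².
  Hz = 1/s = s⁻¹ (frequency is cycles per second).
  So Hz⁻¹ = s.
  Combining: V⁻¹·lm⁻²·Hz⁻¹·mol = (kg⁻¹·m⁻²·s³·A) · cd⁻² · s · mol = kg⁻¹·m⁻²·s⁴·A·mol·cd⁻².
Right side:
  F = C/V (capacitance = charge per voltage),
      = A·s/(kg·m²·s⁻³·A⁻¹) (substituting C and V),
      = kg⁻¹·m⁻²·s⁴·A².
  So F⁻¹ = kg·m²·s⁻⁴·A⁻².
  lm = cd·sr = cd (luminous flux; sr is dimensionless).
  So lm⁻² = cd⁻².
  Hz = 1/s = s⁻¹ (frequency is cycles per second).
  So Hz⁻¹ = s.
  V = W/A (potential = power per current),
      = kg·m²·s⁻³·A⁻¹.
  So V⁻¹ = kg⁻¹·m⁻²·s³·A.
  Ω = V/A (resistance = voltage per current),
      = kg·m²·s⁻³·A⁻².
  So Ω⁻¹ = kg⁻¹·m⁻²·s³·A².
  Combining: F⁻¹·lm⁻²·Hz⁻¹·mol·V⁻¹·s·Ω⁻¹ = (kg·m²·s⁻⁴·A⁻²) · cd⁻² · s · mol · (kg⁻¹·m⁻²·s³·A) · s · (kg⁻¹·m⁻²·s³·A²) = kg⁻¹·m⁻²·s⁴·A·mol·cd⁻².
Both reduce to kg⁻¹·m⁻²·s⁴·A·mol·cd⁻².

Yes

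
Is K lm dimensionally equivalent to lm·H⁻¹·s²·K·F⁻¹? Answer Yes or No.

Left side:
  lm = cd.
  Combining: K·lm = K · cd = K·cd.
Right side:
  lm = cd.
  H = kg·m²·s⁻²·A⁻².
  So H⁻¹ = kg⁻¹·m⁻²·s²·A².
  F = kg⁻¹·m⁻²·s⁴·A².
  So F⁻¹ = kg·m²·s⁻⁴·A⁻².
  Combining: lm·H⁻¹·s²·K·F⁻¹ = cd · (kg⁻¹·m⁻²·s²·A²) · s² · K · (kg·m²·s⁻⁴·A⁻²) = K·cd.
Both reduce to K·cd.

Yes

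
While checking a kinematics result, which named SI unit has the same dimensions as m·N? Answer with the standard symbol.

J

N = kg·m/s² = kg·m·s⁻² (force = mass × acceleration).
Combining: m·N = m · (kg·m·s⁻²) = kg·m²·s⁻².
kg·m²·s⁻² is the base-SI form of the joule.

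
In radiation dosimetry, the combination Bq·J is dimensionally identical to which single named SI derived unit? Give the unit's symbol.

W

Bq = s⁻¹.
J = kg·m²·s⁻².
Combining: Bq·J = s⁻¹ · (kg·m²·s⁻²) = kg·m²·s⁻³.
kg·m²·s⁻³ is the base-SI form of the watt.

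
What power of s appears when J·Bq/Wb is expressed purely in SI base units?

-1

J = N·m (work = force × distance),
    = kg·m²·s⁻².
Wb = V·s (flux: a volt is a weber per second),
    = kg·m²·s⁻²·A⁻¹.
So Wb⁻¹ = kg⁻¹·m⁻²·s²·A.
Bq = 1/s = s⁻¹ (activity is decays per second).
Combining: J·Wb⁻¹·Bq = (kg·m²·s⁻²) · (kg⁻¹·m⁻²·s²·A) · s⁻¹ = s⁻¹·A.
The exponent of s is -1.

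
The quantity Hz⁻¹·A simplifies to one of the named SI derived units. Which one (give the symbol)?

Hz = 1/s = s⁻¹ (frequency is cycles per second).
So Hz⁻¹ = s.
Combining: Hz⁻¹·A = s · A = s·A.
s·A is the base-SI form of the coulomb.

C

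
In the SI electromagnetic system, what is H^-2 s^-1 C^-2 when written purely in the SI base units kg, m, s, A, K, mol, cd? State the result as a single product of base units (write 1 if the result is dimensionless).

kg⁻²·m⁻⁴·s·A²

H = Wb/A (inductance = flux per current),
    = kg·m²·s⁻²·A⁻².
So H⁻² = kg⁻²·m⁻⁴·s⁴·A⁴.
C = A·s = s·A (charge = current × time).
So C⁻² = s⁻²·A⁻².
Combining: H⁻²·s⁻¹·C⁻² = (kg⁻²·m⁻⁴·s⁴·A⁴) · s⁻¹ · (s⁻²·A⁻²) = kg⁻²·m⁻⁴·s·A².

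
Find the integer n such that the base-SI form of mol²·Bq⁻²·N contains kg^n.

Bq = 1/s = s⁻¹ (activity is decays per second).
So Bq⁻² = s².
N = kg·m/s² = kg·m·s⁻² (force = mass × acceleration).
Combining: mol²·Bq⁻²·N = mol² · s² · (kg·m·s⁻²) = kg·m·mol².
The exponent of kg is 1.

1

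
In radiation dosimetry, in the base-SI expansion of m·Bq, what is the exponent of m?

Bq = 1/s = s⁻¹ (activity is decays per second).
Combining: m·Bq = m · s⁻¹ = m·s⁻¹.
The exponent of m is 1.

1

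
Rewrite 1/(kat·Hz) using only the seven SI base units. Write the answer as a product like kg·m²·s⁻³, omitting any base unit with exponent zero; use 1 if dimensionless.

s²·mol⁻¹

kat = mol/s = s⁻¹·mol (catalytic activity).
So kat⁻¹ = s·mol⁻¹.
Hz = 1/s = s⁻¹ (frequency is cycles per second).
So Hz⁻¹ = s.
Combining: kat⁻¹·Hz⁻¹ = (s·mol⁻¹) · s = s²·mol⁻¹.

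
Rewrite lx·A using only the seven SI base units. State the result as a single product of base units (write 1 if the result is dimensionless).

lx = lm/m² (illuminance = luminous flux per area),
    = m⁻²·cd.
Combining: lx·A = (m⁻²·cd) · A = m⁻²·A·cd.

m⁻²·A·cd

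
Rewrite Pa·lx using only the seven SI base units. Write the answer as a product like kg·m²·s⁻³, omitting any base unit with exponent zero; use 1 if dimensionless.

Pa = kg·m⁻¹·s⁻².
lx = m⁻²·cd.
Combining: Pa·lx = (kg·m⁻¹·s⁻²) · (m⁻²·cd) = kg·m⁻³·s⁻²·cd.

kg·m⁻³·s⁻²·cd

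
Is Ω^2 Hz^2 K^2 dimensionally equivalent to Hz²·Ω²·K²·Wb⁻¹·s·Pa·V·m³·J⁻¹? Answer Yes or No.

Yes

Left side:
  Ω = V/A (resistance = voltage per current),
      = kg·m²·s⁻³·A⁻².
  So Ω² = kg²·m⁴·s⁻⁶·A⁻⁴.
  Hz = 1/s = s⁻¹ (frequency is cycles per second).
  So Hz² = s⁻².
  Combining: Ω²·Hz²·K² = (kg²·m⁴·s⁻⁶·A⁻⁴) · s⁻² · K² = kg²·m⁴·s⁻⁸·A⁻⁴·K².
Right side:
  Hz = 1/s = s⁻¹ (frequency is cycles per second).
  So Hz² = s⁻².
  Ω = V/A (resistance = voltage per current),
      = kg·m²·s⁻³·A⁻².
  So Ω² = kg²·m⁴·s⁻⁶·A⁻⁴.
  Wb = V·s (flux: a volt is a weber per second),
      = kg·m²·s⁻²·A⁻¹.
  So Wb⁻¹ = kg⁻¹·m⁻²·s²·A.
  Pa = N/m² (pressure = force per area),
      = kg·m⁻¹·s⁻².
  V = W/A (potential = power per current),
      = kg·m²·s⁻³·A⁻¹.
  J = N·m (work = force × distance),
      = kg·m²·s⁻².
  So J⁻¹ = kg⁻¹·m⁻²·s².
  Combining: Hz²·Ω²·K²·Wb⁻¹·s·Pa·V·m³·J⁻¹ = s⁻² · (kg²·m⁴·s⁻⁶·A⁻⁴) · K² · (kg⁻¹·m⁻²·s²·A) · s · (kg·m⁻¹·s⁻²) · (kg·m²·s⁻³·A⁻¹) · m³ · (kg⁻¹·m⁻²·s²) = kg²·m⁴·s⁻⁸·A⁻⁴·K².
Both reduce to kg²·m⁴·s⁻⁸·A⁻⁴·K².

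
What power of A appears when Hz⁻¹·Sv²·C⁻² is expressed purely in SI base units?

Hz = 1/s = s⁻¹ (frequency is cycles per second).
So Hz⁻¹ = s.
Sv = J/kg (equivalent dose = energy per mass),
    = m²·s⁻².
So Sv² = m⁴·s⁻⁴.
C = A·s = s·A (charge = current × time).
So C⁻² = s⁻²·A⁻².
Combining: Hz⁻¹·Sv²·C⁻² = s · (m⁴·s⁻⁴) · (s⁻²·A⁻²) = m⁴·s⁻⁵·A⁻².
The exponent of A is -2.

-2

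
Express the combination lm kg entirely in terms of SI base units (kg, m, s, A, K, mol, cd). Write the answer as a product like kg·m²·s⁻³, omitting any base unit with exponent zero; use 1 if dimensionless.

kg·cd

lm = cd.
Combining: lm·kg = cd · kg = kg·cd.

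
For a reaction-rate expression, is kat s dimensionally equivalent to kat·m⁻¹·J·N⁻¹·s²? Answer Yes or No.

Left side:
  kat = s⁻¹·mol.
  Combining: kat·s = (s⁻¹·mol) · s = mol.
Right side:
  kat = s⁻¹·mol.
  J = kg·m²·s⁻².
  N = kg·m·s⁻².
  So N⁻¹ = kg⁻¹·m⁻¹·s².
  Combining: kat·m⁻¹·J·N⁻¹·s² = (s⁻¹·mol) · m⁻¹ · (kg·m²·s⁻²) · (kg⁻¹·m⁻¹·s²) · s² = s·mol.
Left is mol; right is s·mol — different.

No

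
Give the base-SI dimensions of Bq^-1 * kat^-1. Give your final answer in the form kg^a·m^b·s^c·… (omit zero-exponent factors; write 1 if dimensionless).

Bq = 1/s = s⁻¹ (activity is decays per second).
So Bq⁻¹ = s.
kat = mol/s = s⁻¹·mol (catalytic activity).
So kat⁻¹ = s·mol⁻¹.
Combining: Bq⁻¹·kat⁻¹ = s · (s·mol⁻¹) = s²·mol⁻¹.

s²·mol⁻¹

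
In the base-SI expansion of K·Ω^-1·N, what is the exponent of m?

-1

Ω = kg·m²·s⁻³·A⁻².
So Ω⁻¹ = kg⁻¹·m⁻²·s³·A².
N = kg·m·s⁻².
Combining: K·Ω⁻¹·N = K · (kg⁻¹·m⁻²·s³·A²) · (kg·m·s⁻²) = m⁻¹·s·A²·K.
The exponent of m is -1.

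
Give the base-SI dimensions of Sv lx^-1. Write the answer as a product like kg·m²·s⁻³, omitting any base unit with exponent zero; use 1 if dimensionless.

Sv = J/kg (equivalent dose = energy per mass),
    = m²·s⁻².
lx = lm/m² (illuminance = luminous flux per area),
    = m⁻²·cd.
So lx⁻¹ = m²·cd⁻¹.
Combining: Sv·lx⁻¹ = (m²·s⁻²) · (m²·cd⁻¹) = m⁴·s⁻²·cd⁻¹.

m⁴·s⁻²·cd⁻¹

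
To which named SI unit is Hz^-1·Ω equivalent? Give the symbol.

H

Hz = 1/s = s⁻¹ (frequency is cycles per second).
So Hz⁻¹ = s.
Ω = V/A (resistance = voltage per current),
    = kg·m²·s⁻³·A⁻².
Combining: Hz⁻¹·Ω = s · (kg·m²·s⁻³·A⁻²) = kg·m²·s⁻²·A⁻².
kg·m²·s⁻²·A⁻² is the base-SI form of the henry.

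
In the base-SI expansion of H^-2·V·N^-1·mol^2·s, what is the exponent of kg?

H = kg·m²·s⁻²·A⁻².
So H⁻² = kg⁻²·m⁻⁴·s⁴·A⁴.
V = kg·m²·s⁻³·A⁻¹.
N = kg·m·s⁻².
So N⁻¹ = kg⁻¹·m⁻¹·s².
Combining: H⁻²·V·N⁻¹·mol²·s = (kg⁻²·m⁻⁴·s⁴·A⁴) · (kg·m²·s⁻³·A⁻¹) · (kg⁻¹·m⁻¹·s²) · mol² · s = kg⁻²·m⁻³·s⁴·A³·mol².
The exponent of kg is -2.

-2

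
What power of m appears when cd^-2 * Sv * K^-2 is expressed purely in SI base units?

2

Sv = J/kg (equivalent dose = energy per mass),
    = m²·s⁻².
Combining: cd⁻²·Sv·K⁻² = cd⁻² · (m²·s⁻²) · K⁻² = m²·s⁻²·K⁻²·cd⁻².
The exponent of m is 2.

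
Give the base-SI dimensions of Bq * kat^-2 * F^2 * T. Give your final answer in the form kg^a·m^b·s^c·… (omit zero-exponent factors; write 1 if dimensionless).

Bq = 1/s = s⁻¹ (activity is decays per second).
kat = mol/s = s⁻¹·mol (catalytic activity).
So kat⁻² = s²·mol⁻².
F = C/V (capacitance = charge per voltage),
    = A·s/(kg·m²·s⁻³·A⁻¹) (substituting C and V),
    = kg⁻¹·m⁻²·s⁴·A².
So F² = kg⁻²·m⁻⁴·s⁸·A⁴.
T = Wb/m² (flux density = flux per area),
    = kg·s⁻²·A⁻¹.
Combining: Bq·kat⁻²·F²·T = s⁻¹ · (s²·mol⁻²) · (kg⁻²·m⁻⁴·s⁸·A⁴) · (kg·s⁻²·A⁻¹) = kg⁻¹·m⁻⁴·s⁷·A³·mol⁻².

kg⁻¹·m⁻⁴·s⁷·A³·mol⁻²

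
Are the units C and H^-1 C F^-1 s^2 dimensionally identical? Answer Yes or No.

Yes

Left side:
  C = A·s = s·A (charge = current × time).
Right side:
  H = kg·m²·s⁻²·A⁻².
  So H⁻¹ = kg⁻¹·m⁻²·s²·A².
  C = s·A.
  F = kg⁻¹·m⁻²·s⁴·A².
  So F⁻¹ = kg·m²·s⁻⁴·A⁻².
  Combining: H⁻¹·C·F⁻¹·s² = (kg⁻¹·m⁻²·s²·A²) · (s·A) · (kg·m²·s⁻⁴·A⁻²) · s² = s·A.
Both reduce to s·A.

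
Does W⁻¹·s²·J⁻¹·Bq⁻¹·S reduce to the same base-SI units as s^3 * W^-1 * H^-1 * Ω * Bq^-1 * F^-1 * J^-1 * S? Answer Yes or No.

No

Left side:
  W = J/s (power = energy per time),
      = kg·m²·s⁻³.
  So W⁻¹ = kg⁻¹·m⁻²·s³.
  J = N·m (work = force × distance),
      = kg·m²·s⁻².
  So J⁻¹ = kg⁻¹·m⁻²·s².
  Bq = 1/s = s⁻¹ (activity is decays per second).
  So Bq⁻¹ = s.
  S = 1/Ω (conductance is reciprocal resistance),
      = kg⁻¹·m⁻²·s³·A².
  Combining: W⁻¹·s²·J⁻¹·Bq⁻¹·S = (kg⁻¹·m⁻²·s³) · s² · (kg⁻¹·m⁻²·s²) · s · (kg⁻¹·m⁻²·s³·A²) = kg⁻³·m⁻⁶·s¹¹·A².
Right side:
  W = J/s (power = energy per time),
      = kg·m²·s⁻³.
  So W⁻¹ = kg⁻¹·m⁻²·s³.
  H = Wb/A (inductance = flux per current),
      = kg·m²·s⁻²·A⁻².
  So H⁻¹ = kg⁻¹·m⁻²·s²·A².
  Ω = V/A (resistance = voltage per current),
      = kg·m²·s⁻³·A⁻².
  Bq = 1/s = s⁻¹ (activity is decays per second).
  So Bq⁻¹ = s.
  F = C/V (capacitance = charge per voltage),
      = A·s/(kg·m²·s⁻³·A⁻¹) (substituting C and V),
      = kg⁻¹·m⁻²·s⁴·A².
  So F⁻¹ = kg·m²·s⁻⁴·A⁻².
  J = N·m (work = force × distance),
      = kg·m²·s⁻².
  So J⁻¹ = kg⁻¹·m⁻²·s².
  S = 1/Ω (conductance is reciprocal resistance),
      = kg⁻¹·m⁻²·s³·A².
  Combining: s³·W⁻¹·H⁻¹·Ω·Bq⁻¹·F⁻¹·J⁻¹·S = s³ · (kg⁻¹·m⁻²·s³) · (kg⁻¹·m⁻²·s²·A²) · (kg·m²·s⁻³·A⁻²) · s · (kg·m²·s⁻⁴·A⁻²) · (kg⁻¹·m⁻²·s²) · (kg⁻¹·m⁻²·s³·A²) = kg⁻²·m⁻⁴·s⁷.
Left is kg⁻³·m⁻⁶·s¹¹·A²; right is kg⁻²·m⁻⁴·s⁷ — different.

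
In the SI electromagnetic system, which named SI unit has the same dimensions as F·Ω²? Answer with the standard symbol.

F = kg⁻¹·m⁻²·s⁴·A².
Ω = kg·m²·s⁻³·A⁻².
So Ω² = kg²·m⁴·s⁻⁶·A⁻⁴.
Combining: F·Ω² = (kg⁻¹·m⁻²·s⁴·A²) · (kg²·m⁴·s⁻⁶·A⁻⁴) = kg·m²·s⁻²·A⁻².
kg·m²·s⁻²·A⁻² is the base-SI form of the henry.

H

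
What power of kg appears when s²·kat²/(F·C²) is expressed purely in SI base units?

1

F = kg⁻¹·m⁻²·s⁴·A².
So F⁻¹ = kg·m²·s⁻⁴·A⁻².
C = s·A.
So C⁻² = s⁻²·A⁻².
kat = s⁻¹·mol.
So kat² = s⁻²·mol².
Combining: s²·F⁻¹·C⁻²·kat² = s² · (kg·m²·s⁻⁴·A⁻²) · (s⁻²·A⁻²) · (s⁻²·mol²) = kg·m²·s⁻⁶·A⁻⁴·mol².
The exponent of kg is 1.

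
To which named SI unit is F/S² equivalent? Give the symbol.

H

F = C/V (capacitance = charge per voltage),
    = A·s/(kg·m²·s⁻³·A⁻¹) (substituting C and V),
    = kg⁻¹·m⁻²·s⁴·A².
S = 1/Ω (conductance is reciprocal resistance),
    = kg⁻¹·m⁻²·s³·A².
So S⁻² = kg²·m⁴·s⁻⁶·A⁻⁴.
Combining: F·S⁻² = (kg⁻¹·m⁻²·s⁴·A²) · (kg²·m⁴·s⁻⁶·A⁻⁴) = kg·m²·s⁻²·A⁻².
kg·m²·s⁻²·A⁻² is the base-SI form of the henry.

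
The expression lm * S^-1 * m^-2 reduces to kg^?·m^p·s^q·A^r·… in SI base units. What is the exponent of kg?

1

lm = cd.
S = kg⁻¹·m⁻²·s³·A².
So S⁻¹ = kg·m²·s⁻³·A⁻².
Combining: lm·S⁻¹·m⁻² = cd · (kg·m²·s⁻³·A⁻²) · m⁻² = kg·s⁻³·A⁻²·cd.
The exponent of kg is 1.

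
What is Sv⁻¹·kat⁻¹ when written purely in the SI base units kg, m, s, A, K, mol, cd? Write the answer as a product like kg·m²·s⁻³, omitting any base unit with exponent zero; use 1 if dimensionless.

Sv = J/kg (equivalent dose = energy per mass),
    = m²·s⁻².
So Sv⁻¹ = m⁻²·s².
kat = mol/s = s⁻¹·mol (catalytic activity).
So kat⁻¹ = s·mol⁻¹.
Combining: Sv⁻¹·kat⁻¹ = (m⁻²·s²) · (s·mol⁻¹) = m⁻²·s³·mol⁻¹.

m⁻²·s³·mol⁻¹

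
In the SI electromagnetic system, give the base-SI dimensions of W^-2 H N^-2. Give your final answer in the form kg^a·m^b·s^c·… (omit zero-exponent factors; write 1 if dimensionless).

W = kg·m²·s⁻³.
So W⁻² = kg⁻²·m⁻⁴·s⁶.
H = kg·m²·s⁻²·A⁻².
N = kg·m·s⁻².
So N⁻² = kg⁻²·m⁻²·s⁴.
Combining: W⁻²·H·N⁻² = (kg⁻²·m⁻⁴·s⁶) · (kg·m²·s⁻²·A⁻²) · (kg⁻²·m⁻²·s⁴) = kg⁻³·m⁻⁴·s⁸·A⁻².

kg⁻³·m⁻⁴·s⁸·A⁻²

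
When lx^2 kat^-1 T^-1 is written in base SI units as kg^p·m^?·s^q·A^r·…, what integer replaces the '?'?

lx = lm/m² (illuminance = luminous flux per area),
    = m⁻²·cd.
So lx² = m⁻⁴·cd².
kat = mol/s = s⁻¹·mol (catalytic activity).
So kat⁻¹ = s·mol⁻¹.
T = Wb/m² (flux density = flux per area),
    = kg·s⁻²·A⁻¹.
So T⁻¹ = kg⁻¹·s²·A.
Combining: lx²·kat⁻¹·T⁻¹ = (m⁻⁴·cd²) · (s·mol⁻¹) · (kg⁻¹·s²·A) = kg⁻¹·m⁻⁴·s³·A·mol⁻¹·cd².
The exponent of m is -4.

-4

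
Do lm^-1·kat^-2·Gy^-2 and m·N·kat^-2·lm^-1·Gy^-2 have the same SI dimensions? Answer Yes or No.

Left side:
  lm = cd.
  So lm⁻¹ = cd⁻¹.
  kat = s⁻¹·mol.
  So kat⁻² = s²·mol⁻².
  Gy = m²·s⁻².
  So Gy⁻² = m⁻⁴·s⁴.
  Combining: lm⁻¹·kat⁻²·Gy⁻² = cd⁻¹ · (s²·mol⁻²) · (m⁻⁴·s⁴) = m⁻⁴·s⁶·mol⁻²·cd⁻¹.
Right side:
  N = kg·m/s² = kg·m·s⁻² (force = mass × acceleration).
  kat = mol/s = s⁻¹·mol (catalytic activity).
  So kat⁻² = s²·mol⁻².
  lm = cd·sr = cd (luminous flux; sr is dimensionless).
  So lm⁻¹ = cd⁻¹.
  Gy = J/kg (absorbed dose = energy per mass),
      = m²·s⁻².
  So Gy⁻² = m⁻⁴·s⁴.
  Combining: m·N·kat⁻²·lm⁻¹·Gy⁻² = m · (kg·m·s⁻²) · (s²·mol⁻²) · cd⁻¹ · (m⁻⁴·s⁴) = kg·m⁻²·s⁴·mol⁻²·cd⁻¹.
Left is m⁻⁴·s⁶·mol⁻²·cd⁻¹; right is kg·m⁻²·s⁴·mol⁻²·cd⁻¹ — different.

No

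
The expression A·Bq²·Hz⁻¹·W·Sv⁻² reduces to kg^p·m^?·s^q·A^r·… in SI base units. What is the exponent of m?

Bq = 1/s = s⁻¹ (activity is decays per second).
So Bq² = s⁻².
Hz = 1/s = s⁻¹ (frequency is cycles per second).
So Hz⁻¹ = s.
W = J/s (power = energy per time),
    = kg·m²·s⁻³.
Sv = J/kg (equivalent dose = energy per mass),
    = m²·s⁻².
So Sv⁻² = m⁻⁴·s⁴.
Combining: A·Bq²·Hz⁻¹·W·Sv⁻² = A · s⁻² · s · (kg·m²·s⁻³) · (m⁻⁴·s⁴) = kg·m⁻²·A.
The exponent of m is -2.

-2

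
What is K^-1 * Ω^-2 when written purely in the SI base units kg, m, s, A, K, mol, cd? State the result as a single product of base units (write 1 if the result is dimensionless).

kg⁻²·m⁻⁴·s⁶·A⁴·K⁻¹

Ω = V/A (resistance = voltage per current),
    = kg·m²·s⁻³·A⁻².
So Ω⁻² = kg⁻²·m⁻⁴·s⁶·A⁴.
Combining: K⁻¹·Ω⁻² = K⁻¹ · (kg⁻²·m⁻⁴·s⁶·A⁴) = kg⁻²·m⁻⁴·s⁶·A⁴·K⁻¹.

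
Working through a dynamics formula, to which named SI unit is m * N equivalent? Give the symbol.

J

N = kg·m/s² = kg·m·s⁻² (force = mass × acceleration).
Combining: m·N = m · (kg·m·s⁻²) = kg·m²·s⁻².
kg·m²·s⁻² is the base-SI form of the joule.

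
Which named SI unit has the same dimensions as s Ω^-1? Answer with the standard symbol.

Ω = V/A (resistance = voltage per current),
    = kg·m²·s⁻³·A⁻².
So Ω⁻¹ = kg⁻¹·m⁻²·s³·A².
Combining: s·Ω⁻¹ = s · (kg⁻¹·m⁻²·s³·A²) = kg⁻¹·m⁻²·s⁴·A².
kg⁻¹·m⁻²·s⁴·A² is the base-SI form of the farad.

F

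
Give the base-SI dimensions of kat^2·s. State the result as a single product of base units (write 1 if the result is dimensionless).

s⁻¹·mol²

kat = mol/s = s⁻¹·mol (catalytic activity).
So kat² = s⁻²·mol².
Combining: kat²·s = (s⁻²·mol²) · s = s⁻¹·mol².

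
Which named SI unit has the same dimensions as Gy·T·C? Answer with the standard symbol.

Gy = m²·s⁻².
T = kg·s⁻²·A⁻¹.
C = s·A.
Combining: Gy·T·C = (m²·s⁻²) · (kg·s⁻²·A⁻¹) · (s·A) = kg·m²·s⁻³.
kg·m²·s⁻³ is the base-SI form of the watt.

W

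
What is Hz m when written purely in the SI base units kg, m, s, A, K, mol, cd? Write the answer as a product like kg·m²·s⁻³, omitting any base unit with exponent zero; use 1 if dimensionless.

m·s⁻¹

Hz = s⁻¹.
Combining: Hz·m = s⁻¹ · m = m·s⁻¹.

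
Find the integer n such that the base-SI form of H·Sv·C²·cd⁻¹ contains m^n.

H = Wb/A (inductance = flux per current),
    = kg·m²·s⁻²·A⁻².
Sv = J/kg (equivalent dose = energy per mass),
    = m²·s⁻².
C = A·s = s·A (charge = current × time).
So C² = s²·A².
Combining: H·Sv·C²·cd⁻¹ = (kg·m²·s⁻²·A⁻²) · (m²·s⁻²) · (s²·A²) · cd⁻¹ = kg·m⁴·s⁻²·cd⁻¹.
The exponent of m is 4.

4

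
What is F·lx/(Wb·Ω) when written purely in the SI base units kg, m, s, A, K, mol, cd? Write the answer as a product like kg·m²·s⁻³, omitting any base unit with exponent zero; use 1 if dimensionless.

kg⁻³·m⁻⁸·s⁹·A⁵·cd

F = kg⁻¹·m⁻²·s⁴·A².
lx = m⁻²·cd.
Wb = kg·m²·s⁻²·A⁻¹.
So Wb⁻¹ = kg⁻¹·m⁻²·s²·A.
Ω = kg·m²·s⁻³·A⁻².
So Ω⁻¹ = kg⁻¹·m⁻²·s³·A².
Combining: F·lx·Wb⁻¹·Ω⁻¹ = (kg⁻¹·m⁻²·s⁴·A²) · (m⁻²·cd) · (kg⁻¹·m⁻²·s²·A) · (kg⁻¹·m⁻²·s³·A²) = kg⁻³·m⁻⁸·s⁹·A⁵·cd.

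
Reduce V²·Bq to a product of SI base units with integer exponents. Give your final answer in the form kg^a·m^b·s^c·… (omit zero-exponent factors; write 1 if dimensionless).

kg²·m⁴·s⁻⁷·A⁻²

V = kg·m²·s⁻³·A⁻¹.
So V² = kg²·m⁴·s⁻⁶·A⁻².
Bq = s⁻¹.
Combining: V²·Bq = (kg²·m⁴·s⁻⁶·A⁻²) · s⁻¹ = kg²·m⁴·s⁻⁷·A⁻².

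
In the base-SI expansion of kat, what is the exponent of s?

-1

kat = s⁻¹·mol.
The exponent of s is -1.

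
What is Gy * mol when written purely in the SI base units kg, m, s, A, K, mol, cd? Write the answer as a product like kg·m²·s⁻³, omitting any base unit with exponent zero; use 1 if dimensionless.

Gy = J/kg (absorbed dose = energy per mass),
    = m²·s⁻².
Combining: Gy·mol = (m²·s⁻²) · mol = m²·s⁻²·mol.

m²·s⁻²·mol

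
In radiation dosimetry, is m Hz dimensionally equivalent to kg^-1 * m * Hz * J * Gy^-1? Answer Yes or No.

Left side:
  Hz = 1/s = s⁻¹ (frequency is cycles per second).
  Combining: m·Hz = m · s⁻¹ = m·s⁻¹.
Right side:
  Hz = s⁻¹.
  J = kg·m²·s⁻².
  Gy = m²·s⁻².
  So Gy⁻¹ = m⁻²·s².
  Combining: kg⁻¹·m·Hz·J·Gy⁻¹ = kg⁻¹ · m · s⁻¹ · (kg·m²·s⁻²) · (m⁻²·s²) = m·s⁻¹.
Both reduce to m·s⁻¹.

Yes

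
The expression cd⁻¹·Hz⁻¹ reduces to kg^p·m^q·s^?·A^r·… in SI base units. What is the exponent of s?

1

Hz = 1/s = s⁻¹ (frequency is cycles per second).
So Hz⁻¹ = s.
Combining: cd⁻¹·Hz⁻¹ = cd⁻¹ · s = s·cd⁻¹.
The exponent of s is 1.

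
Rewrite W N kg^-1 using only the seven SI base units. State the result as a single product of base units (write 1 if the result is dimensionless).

kg·m³·s⁻⁵

W = kg·m²·s⁻³.
N = kg·m·s⁻².
Combining: W·N·kg⁻¹ = (kg·m²·s⁻³) · (kg·m·s⁻²) · kg⁻¹ = kg·m³·s⁻⁵.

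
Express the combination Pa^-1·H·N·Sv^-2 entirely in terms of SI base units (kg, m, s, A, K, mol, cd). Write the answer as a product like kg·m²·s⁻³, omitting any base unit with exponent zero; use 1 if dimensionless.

Pa = N/m² (pressure = force per area),
    = kg·m⁻¹·s⁻².
So Pa⁻¹ = kg⁻¹·m·s².
H = Wb/A (inductance = flux per current),
    = kg·m²·s⁻²·A⁻².
N = kg·m/s² = kg·m·s⁻² (force = mass × acceleration).
Sv = J/kg (equivalent dose = energy per mass),
    = m²·s⁻².
So Sv⁻² = m⁻⁴·s⁴.
Combining: Pa⁻¹·H·N·Sv⁻² = (kg⁻¹·m·s²) · (kg·m²·s⁻²·A⁻²) · (kg·m·s⁻²) · (m⁻⁴·s⁴) = kg·s²·A⁻².

kg·s²·A⁻²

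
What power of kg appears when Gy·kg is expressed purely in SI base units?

Gy = J/kg (absorbed dose = energy per mass),
    = m²·s⁻².
Combining: Gy·kg = (m²·s⁻²) · kg = kg·m²·s⁻².
The exponent of kg is 1.

1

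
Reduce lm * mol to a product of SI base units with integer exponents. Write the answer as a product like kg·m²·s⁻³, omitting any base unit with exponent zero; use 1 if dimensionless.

mol·cd

lm = cd·sr = cd (luminous flux; sr is dimensionless).
Combining: lm·mol = cd · mol = mol·cd.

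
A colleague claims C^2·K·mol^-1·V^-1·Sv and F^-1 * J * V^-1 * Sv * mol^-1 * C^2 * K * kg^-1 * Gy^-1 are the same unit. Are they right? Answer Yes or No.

No

Left side:
  C = A·s = s·A (charge = current × time).
  So C² = s²·A².
  V = W/A (potential = power per current),
      = kg·m²·s⁻³·A⁻¹.
  So V⁻¹ = kg⁻¹·m⁻²·s³·A.
  Sv = J/kg (equivalent dose = energy per mass),
      = m²·s⁻².
  Combining: C²·K·mol⁻¹·V⁻¹·Sv = (s²·A²) · K · mol⁻¹ · (kg⁻¹·m⁻²·s³·A) · (m²·s⁻²) = kg⁻¹·s³·A³·K·mol⁻¹.
Right side:
  F = C/V (capacitance = charge per voltage),
      = A·s/(kg·m²·s⁻³·A⁻¹) (substituting C and V),
      = kg⁻¹·m⁻²·s⁴·A².
  So F⁻¹ = kg·m²·s⁻⁴·A⁻².
  J = N·m (work = force × distance),
      = kg·m²·s⁻².
  V = W/A (potential = power per current),
      = kg·m²·s⁻³·A⁻¹.
  So V⁻¹ = kg⁻¹·m⁻²·s³·A.
  Sv = J/kg (equivalent dose = energy per mass),
      = m²·s⁻².
  C = A·s = s·A (charge = current × time).
  So C² = s²·A².
  Gy = J/kg (absorbed dose = energy per mass),
      = m²·s⁻².
  So Gy⁻¹ = m⁻²·s².
  Combining: F⁻¹·J·V⁻¹·Sv·mol⁻¹·C²·K·kg⁻¹·Gy⁻¹ = (kg·m²·s⁻⁴·A⁻²) · (kg·m²·s⁻²) · (kg⁻¹·m⁻²·s³·A) · (m²·s⁻²) · mol⁻¹ · (s²·A²) · K · kg⁻¹ · (m⁻²·s²) = m²·s⁻¹·A·K·mol⁻¹.
Left is kg⁻¹·s³·A³·K·mol⁻¹; right is m²·s⁻¹·A·K·mol⁻¹ — different.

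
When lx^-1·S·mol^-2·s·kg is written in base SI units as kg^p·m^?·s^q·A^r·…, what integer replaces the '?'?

lx = lm/m² (illuminance = luminous flux per area),
    = m⁻²·cd.
So lx⁻¹ = m²·cd⁻¹.
S = 1/Ω (conductance is reciprocal resistance),
    = kg⁻¹·m⁻²·s³·A².
Combining: lx⁻¹·S·mol⁻²·s·kg = (m²·cd⁻¹) · (kg⁻¹·m⁻²·s³·A²) · mol⁻² · s · kg = s⁴·A²·mol⁻²·cd⁻¹.
The exponent of m is 0.

0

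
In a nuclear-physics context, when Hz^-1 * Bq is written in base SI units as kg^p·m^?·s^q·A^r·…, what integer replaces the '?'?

Hz = 1/s = s⁻¹ (frequency is cycles per second).
So Hz⁻¹ = s.
Bq = 1/s = s⁻¹ (activity is decays per second).
Combining: Hz⁻¹·Bq = s · s⁻¹ = 1.
The exponent of m is 0.

0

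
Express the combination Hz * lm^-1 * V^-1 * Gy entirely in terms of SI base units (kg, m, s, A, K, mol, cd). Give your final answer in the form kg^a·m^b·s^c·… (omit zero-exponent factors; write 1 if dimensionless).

kg⁻¹·A·cd⁻¹

Hz = s⁻¹.
lm = cd.
So lm⁻¹ = cd⁻¹.
V = kg·m²·s⁻³·A⁻¹.
So V⁻¹ = kg⁻¹·m⁻²·s³·A.
Gy = m²·s⁻².
Combining: Hz·lm⁻¹·V⁻¹·Gy = s⁻¹ · cd⁻¹ · (kg⁻¹·m⁻²·s³·A) · (m²·s⁻²) = kg⁻¹·A·cd⁻¹.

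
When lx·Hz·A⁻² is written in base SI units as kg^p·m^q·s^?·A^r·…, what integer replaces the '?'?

-1

lx = m⁻²·cd.
Hz = s⁻¹.
Combining: lx·Hz·A⁻² = (m⁻²·cd) · s⁻¹ · A⁻² = m⁻²·s⁻¹·A⁻²·cd.
The exponent of s is -1.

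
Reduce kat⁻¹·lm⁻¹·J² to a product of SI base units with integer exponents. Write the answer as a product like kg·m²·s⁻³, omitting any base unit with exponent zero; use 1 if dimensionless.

kg²·m⁴·s⁻³·mol⁻¹·cd⁻¹

kat = mol/s = s⁻¹·mol (catalytic activity).
So kat⁻¹ = s·mol⁻¹.
lm = cd·sr = cd (luminous flux; sr is dimensionless).
So lm⁻¹ = cd⁻¹.
J = N·m (work = force × distance),
    = kg·m²·s⁻².
So J² = kg²·m⁴·s⁻⁴.
Combining: kat⁻¹·lm⁻¹·J² = (s·mol⁻¹) · cd⁻¹ · (kg²·m⁴·s⁻⁴) = kg²·m⁴·s⁻³·mol⁻¹·cd⁻¹.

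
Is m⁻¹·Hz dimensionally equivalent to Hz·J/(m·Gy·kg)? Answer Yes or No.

Left side:
  Hz = s⁻¹.
  Combining: m⁻¹·Hz = m⁻¹ · s⁻¹ = m⁻¹·s⁻¹.
Right side:
  Gy = m²·s⁻².
  So Gy⁻¹ = m⁻²·s².
  Hz = s⁻¹.
  J = kg·m²·s⁻².
  Combining: m⁻¹·Gy⁻¹·Hz·J·kg⁻¹ = m⁻¹ · (m⁻²·s²) · s⁻¹ · (kg·m²·s⁻²) · kg⁻¹ = m⁻¹·s⁻¹.
Both reduce to m⁻¹·s⁻¹.

Yes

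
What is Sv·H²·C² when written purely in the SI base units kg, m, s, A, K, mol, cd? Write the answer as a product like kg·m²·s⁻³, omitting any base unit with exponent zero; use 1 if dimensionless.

kg²·m⁶·s⁻⁴·A⁻²

Sv = m²·s⁻².
H = kg·m²·s⁻²·A⁻².
So H² = kg²·m⁴·s⁻⁴·A⁻⁴.
C = s·A.
So C² = s²·A².
Combining: Sv·H²·C² = (m²·s⁻²) · (kg²·m⁴·s⁻⁴·A⁻⁴) · (s²·A²) = kg²·m⁶·s⁻⁴·A⁻².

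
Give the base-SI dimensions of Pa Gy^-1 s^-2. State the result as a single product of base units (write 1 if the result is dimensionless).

Pa = N/m² (pressure = force per area),
    = kg·m⁻¹·s⁻².
Gy = J/kg (absorbed dose = energy per mass),
    = m²·s⁻².
So Gy⁻¹ = m⁻²·s².
Combining: Pa·Gy⁻¹·s⁻² = (kg·m⁻¹·s⁻²) · (m⁻²·s²) · s⁻² = kg·m⁻³·s⁻².

kg·m⁻³·s⁻²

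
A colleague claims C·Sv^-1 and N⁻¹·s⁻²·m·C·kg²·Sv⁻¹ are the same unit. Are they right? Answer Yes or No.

No

Left side:
  C = A·s = s·A (charge = current × time).
  Sv = J/kg (equivalent dose = energy per mass),
      = m²·s⁻².
  So Sv⁻¹ = m⁻²·s².
  Combining: C·Sv⁻¹ = (s·A) · (m⁻²·s²) = m⁻²·s³·A.
Right side:
  N = kg·m·s⁻².
  So N⁻¹ = kg⁻¹·m⁻¹·s².
  C = s·A.
  Sv = m²·s⁻².
  So Sv⁻¹ = m⁻²·s².
  Combining: N⁻¹·s⁻²·m·C·kg²·Sv⁻¹ = (kg⁻¹·m⁻¹·s²) · s⁻² · m · (s·A) · kg² · (m⁻²·s²) = kg·m⁻²·s³·A.
Left is m⁻²·s³·A; right is kg·m⁻²·s³·A — different.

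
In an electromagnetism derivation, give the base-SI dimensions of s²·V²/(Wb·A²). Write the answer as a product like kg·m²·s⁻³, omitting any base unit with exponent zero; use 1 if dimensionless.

kg·m²·s⁻²·A⁻³

Wb = kg·m²·s⁻²·A⁻¹.
So Wb⁻¹ = kg⁻¹·m⁻²·s²·A.
V = kg·m²·s⁻³·A⁻¹.
So V² = kg²·m⁴·s⁻⁶·A⁻².
Combining: s²·Wb⁻¹·V²·A⁻² = s² · (kg⁻¹·m⁻²·s²·A) · (kg²·m⁴·s⁻⁶·A⁻²) · A⁻² = kg·m²·s⁻²·A⁻³.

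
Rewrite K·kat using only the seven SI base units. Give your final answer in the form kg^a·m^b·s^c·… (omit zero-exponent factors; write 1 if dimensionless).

kat = mol/s = s⁻¹·mol (catalytic activity).
Combining: K·kat = K · (s⁻¹·mol) = s⁻¹·K·mol.

s⁻¹·K·mol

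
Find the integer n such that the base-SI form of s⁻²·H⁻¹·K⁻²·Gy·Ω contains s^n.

-5

H = Wb/A (inductance = flux per current),
    = kg·m²·s⁻²·A⁻².
So H⁻¹ = kg⁻¹·m⁻²·s²·A².
Gy = J/kg (absorbed dose = energy per mass),
    = m²·s⁻².
Ω = V/A (resistance = voltage per current),
    = kg·m²·s⁻³·A⁻².
Combining: s⁻²·H⁻¹·K⁻²·Gy·Ω = s⁻² · (kg⁻¹·m⁻²·s²·A²) · K⁻² · (m²·s⁻²) · (kg·m²·s⁻³·A⁻²) = m²·s⁻⁵·K⁻².
The exponent of s is -5.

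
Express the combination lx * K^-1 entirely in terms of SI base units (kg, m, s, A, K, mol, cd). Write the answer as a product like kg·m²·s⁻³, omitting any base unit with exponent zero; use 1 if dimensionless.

m⁻²·K⁻¹·cd

lx = lm/m² (illuminance = luminous flux per area),
    = m⁻²·cd.
Combining: lx·K⁻¹ = (m⁻²·cd) · K⁻¹ = m⁻²·K⁻¹·cd.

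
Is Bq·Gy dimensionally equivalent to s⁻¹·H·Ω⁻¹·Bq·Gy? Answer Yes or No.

Yes

Left side:
  Bq = 1/s = s⁻¹ (activity is decays per second).
  Gy = J/kg (absorbed dose = energy per mass),
      = m²·s⁻².
  Combining: Bq·Gy = s⁻¹ · (m²·s⁻²) = m²·s⁻³.
Right side:
  H = kg·m²·s⁻²·A⁻².
  Ω = kg·m²·s⁻³·A⁻².
  So Ω⁻¹ = kg⁻¹·m⁻²·s³·A².
  Bq = s⁻¹.
  Gy = m²·s⁻².
  Combining: s⁻¹·H·Ω⁻¹·Bq·Gy = s⁻¹ · (kg·m²·s⁻²·A⁻²) · (kg⁻¹·m⁻²·s³·A²) · s⁻¹ · (m²·s⁻²) = m²·s⁻³.
Both reduce to m²·s⁻³.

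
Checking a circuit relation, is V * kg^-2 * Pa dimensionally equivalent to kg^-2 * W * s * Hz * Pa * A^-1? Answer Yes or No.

Left side:
  V = W/A (potential = power per current),
      = kg·m²·s⁻³·A⁻¹.
  Pa = N/m² (pressure = force per area),
      = kg·m⁻¹·s⁻².
  Combining: V·kg⁻²·Pa = (kg·m²·s⁻³·A⁻¹) · kg⁻² · (kg·m⁻¹·s⁻²) = m·s⁻⁵·A⁻¹.
Right side:
  W = J/s (power = energy per time),
      = kg·m²·s⁻³.
  Hz = 1/s = s⁻¹ (frequency is cycles per second).
  Pa = N/m² (pressure = force per area),
      = kg·m⁻¹·s⁻².
  Combining: kg⁻²·W·s·Hz·Pa·A⁻¹ = kg⁻² · (kg·m²·s⁻³) · s · s⁻¹ · (kg·m⁻¹·s⁻²) · A⁻¹ = m·s⁻⁵·A⁻¹.
Both reduce to m·s⁻⁵·A⁻¹.

Yes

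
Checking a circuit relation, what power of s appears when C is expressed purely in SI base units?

C = A·s = s·A (charge = current × time).
The exponent of s is 1.

1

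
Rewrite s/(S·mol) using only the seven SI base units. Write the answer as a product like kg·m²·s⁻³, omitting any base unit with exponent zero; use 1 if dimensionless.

S = 1/Ω (conductance is reciprocal resistance),
    = kg⁻¹·m⁻²·s³·A².
So S⁻¹ = kg·m²·s⁻³·A⁻².
Combining: S⁻¹·s·mol⁻¹ = (kg·m²·s⁻³·A⁻²) · s · mol⁻¹ = kg·m²·s⁻²·A⁻²·mol⁻¹.

kg·m²·s⁻²·A⁻²·mol⁻¹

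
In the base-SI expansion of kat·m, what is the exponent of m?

1

kat = mol/s = s⁻¹·mol (catalytic activity).
Combining: kat·m = (s⁻¹·mol) · m = m·s⁻¹·mol.
The exponent of m is 1.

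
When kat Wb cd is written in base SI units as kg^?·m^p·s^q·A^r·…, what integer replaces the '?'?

1

kat = mol/s = s⁻¹·mol (catalytic activity).
Wb = V·s (flux: a volt is a weber per second),
    = kg·m²·s⁻²·A⁻¹.
Combining: kat·Wb·cd = (s⁻¹·mol) · (kg·m²·s⁻²·A⁻¹) · cd = kg·m²·s⁻³·A⁻¹·mol·cd.
The exponent of kg is 1.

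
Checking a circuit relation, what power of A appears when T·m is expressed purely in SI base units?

-1

T = Wb/m² (flux density = flux per area),
    = kg·s⁻²·A⁻¹.
Combining: T·m = (kg·s⁻²·A⁻¹) · m = kg·m·s⁻²·A⁻¹.
The exponent of A is -1.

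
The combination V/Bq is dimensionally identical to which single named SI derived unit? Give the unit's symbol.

Wb

Bq = 1/s = s⁻¹ (activity is decays per second).
So Bq⁻¹ = s.
V = W/A (potential = power per current),
    = kg·m²·s⁻³·A⁻¹.
Combining: Bq⁻¹·V = s · (kg·m²·s⁻³·A⁻¹) = kg·m²·s⁻²·A⁻¹.
kg·m²·s⁻²·A⁻¹ is the base-SI form of the weber.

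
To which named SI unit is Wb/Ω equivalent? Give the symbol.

C

Wb = kg·m²·s⁻²·A⁻¹.
Ω = kg·m²·s⁻³·A⁻².
So Ω⁻¹ = kg⁻¹·m⁻²·s³·A².
Combining: Wb·Ω⁻¹ = (kg·m²·s⁻²·A⁻¹) · (kg⁻¹·m⁻²·s³·A²) = s·A.
s·A is the base-SI form of the coulomb.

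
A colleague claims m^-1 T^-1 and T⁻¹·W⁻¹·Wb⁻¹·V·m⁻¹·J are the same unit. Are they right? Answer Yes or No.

Yes

Left side:
  T = kg·s⁻²·A⁻¹.
  So T⁻¹ = kg⁻¹·s²·A.
  Combining: m⁻¹·T⁻¹ = m⁻¹ · (kg⁻¹·s²·A) = kg⁻¹·m⁻¹·s²·A.
Right side:
  T = Wb/m² (flux density = flux per area),
      = kg·s⁻²·A⁻¹.
  So T⁻¹ = kg⁻¹·s²·A.
  W = J/s (power = energy per time),
      = kg·m²·s⁻³.
  So W⁻¹ = kg⁻¹·m⁻²·s³.
  Wb = V·s (flux: a volt is a weber per second),
      = kg·m²·s⁻²·A⁻¹.
  So Wb⁻¹ = kg⁻¹·m⁻²·s²·A.
  V = W/A (potential = power per current),
      = kg·m²·s⁻³·A⁻¹.
  J = N·m (work = force × distance),
      = kg·m²·s⁻².
  Combining: T⁻¹·W⁻¹·Wb⁻¹·V·m⁻¹·J = (kg⁻¹·s²·A) · (kg⁻¹·m⁻²·s³) · (kg⁻¹·m⁻²·s²·A) · (kg·m²·s⁻³·A⁻¹) · m⁻¹ · (kg·m²·s⁻²) = kg⁻¹·m⁻¹·s²·A.
Both reduce to kg⁻¹·m⁻¹·s²·A.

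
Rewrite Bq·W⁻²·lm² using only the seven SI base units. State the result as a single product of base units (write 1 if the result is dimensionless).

Bq = 1/s = s⁻¹ (activity is decays per second).
W = J/s (power = energy per time),
    = kg·m²·s⁻³.
So W⁻² = kg⁻²·m⁻⁴·s⁶.
lm = cd·sr = cd (luminous flux; sr is dimensionless).
So lm² = cd².
Combining: Bq·W⁻²·lm² = s⁻¹ · (kg⁻²·m⁻⁴·s⁶) · cd² = kg⁻²·m⁻⁴·s⁵·cd².

kg⁻²·m⁻⁴·s⁵·cd²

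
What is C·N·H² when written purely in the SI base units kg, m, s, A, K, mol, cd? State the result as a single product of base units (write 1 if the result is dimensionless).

C = s·A.
N = kg·m·s⁻².
H = kg·m²·s⁻²·A⁻².
So H² = kg²·m⁴·s⁻⁴·A⁻⁴.
Combining: C·N·H² = (s·A) · (kg·m·s⁻²) · (kg²·m⁴·s⁻⁴·A⁻⁴) = kg³·m⁵·s⁻⁵·A⁻³.

kg³·m⁵·s⁻⁵·A⁻³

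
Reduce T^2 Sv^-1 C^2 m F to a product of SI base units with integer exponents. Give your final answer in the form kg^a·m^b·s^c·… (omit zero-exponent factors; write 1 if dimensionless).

kg·m⁻³·s⁴·A²

T = kg·s⁻²·A⁻¹.
So T² = kg²·s⁻⁴·A⁻².
Sv = m²·s⁻².
So Sv⁻¹ = m⁻²·s².
C = s·A.
So C² = s²·A².
F = kg⁻¹·m⁻²·s⁴·A².
Combining: T²·Sv⁻¹·C²·m·F = (kg²·s⁻⁴·A⁻²) · (m⁻²·s²) · (s²·A²) · m · (kg⁻¹·m⁻²·s⁴·A²) = kg·m⁻³·s⁴·A².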